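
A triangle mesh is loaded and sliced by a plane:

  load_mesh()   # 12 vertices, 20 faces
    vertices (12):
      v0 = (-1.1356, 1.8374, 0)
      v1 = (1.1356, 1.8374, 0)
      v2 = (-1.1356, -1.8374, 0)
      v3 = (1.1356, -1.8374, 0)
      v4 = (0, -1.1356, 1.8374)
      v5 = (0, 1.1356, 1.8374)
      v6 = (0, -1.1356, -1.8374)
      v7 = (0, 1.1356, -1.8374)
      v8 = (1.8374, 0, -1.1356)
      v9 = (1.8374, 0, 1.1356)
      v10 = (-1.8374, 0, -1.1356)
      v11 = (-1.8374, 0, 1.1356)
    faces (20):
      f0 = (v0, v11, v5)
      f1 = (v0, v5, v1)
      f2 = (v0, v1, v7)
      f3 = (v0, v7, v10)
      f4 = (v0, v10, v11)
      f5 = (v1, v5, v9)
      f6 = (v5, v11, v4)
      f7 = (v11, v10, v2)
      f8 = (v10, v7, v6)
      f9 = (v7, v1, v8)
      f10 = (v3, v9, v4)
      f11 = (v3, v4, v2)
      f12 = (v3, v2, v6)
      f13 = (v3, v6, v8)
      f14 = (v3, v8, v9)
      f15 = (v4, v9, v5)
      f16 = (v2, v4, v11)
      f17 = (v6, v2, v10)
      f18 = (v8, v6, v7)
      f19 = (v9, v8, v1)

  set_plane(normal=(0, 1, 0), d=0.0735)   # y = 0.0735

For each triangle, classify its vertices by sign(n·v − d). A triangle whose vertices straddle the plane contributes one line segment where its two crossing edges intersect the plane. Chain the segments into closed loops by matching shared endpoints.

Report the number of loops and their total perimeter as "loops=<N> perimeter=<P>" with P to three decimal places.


Straddling triangles (10 of 20):
  (v0,v11,v5) [+-+] → (-1.80933, 0.0735, 1.09017)–(-1.71848, 0.0735, 1.18102)  len=0.1285
  (v0,v7,v10) [++-] → (-1.71848, 0.0735, -1.18102)–(-1.80933, 0.0735, -1.09017)  len=0.1285
  (v0,v10,v11) [+--] → (-1.80933, 0.0735, -1.09017)–(-1.80933, 0.0735, 1.09017)  len=2.1803
  (v1,v5,v9) [++-] → (1.71848, 0.0735, 1.18102)–(1.80933, 0.0735, 1.09017)  len=0.1285
  (v5,v11,v4) [+--] → (-1.71848, 0.0735, 1.18102)–(0, 0.0735, 1.8374)  len=1.8396
  (v10,v7,v6) [-+-] → (-1.71848, 0.0735, -1.18102)–(0, 0.0735, -1.8374)  len=1.8396
  (v7,v1,v8) [++-] → (1.80933, 0.0735, -1.09017)–(1.71848, 0.0735, -1.18102)  len=0.1285
  (v4,v9,v5) [--+] → (1.71848, 0.0735, 1.18102)–(0, 0.0735, 1.8374)  len=1.8396
  (v8,v6,v7) [--+] → (0, 0.0735, -1.8374)–(1.71848, 0.0735, -1.18102)  len=1.8396
  (v9,v8,v1) [--+] → (1.80933, 0.0735, -1.09017)–(1.80933, 0.0735, 1.09017)  len=2.1803

Chained into 1 loop(s):
  loop 1: 10 segments, perimeter = 12.2329
Total perimeter = 12.233

loops=1 perimeter=12.233


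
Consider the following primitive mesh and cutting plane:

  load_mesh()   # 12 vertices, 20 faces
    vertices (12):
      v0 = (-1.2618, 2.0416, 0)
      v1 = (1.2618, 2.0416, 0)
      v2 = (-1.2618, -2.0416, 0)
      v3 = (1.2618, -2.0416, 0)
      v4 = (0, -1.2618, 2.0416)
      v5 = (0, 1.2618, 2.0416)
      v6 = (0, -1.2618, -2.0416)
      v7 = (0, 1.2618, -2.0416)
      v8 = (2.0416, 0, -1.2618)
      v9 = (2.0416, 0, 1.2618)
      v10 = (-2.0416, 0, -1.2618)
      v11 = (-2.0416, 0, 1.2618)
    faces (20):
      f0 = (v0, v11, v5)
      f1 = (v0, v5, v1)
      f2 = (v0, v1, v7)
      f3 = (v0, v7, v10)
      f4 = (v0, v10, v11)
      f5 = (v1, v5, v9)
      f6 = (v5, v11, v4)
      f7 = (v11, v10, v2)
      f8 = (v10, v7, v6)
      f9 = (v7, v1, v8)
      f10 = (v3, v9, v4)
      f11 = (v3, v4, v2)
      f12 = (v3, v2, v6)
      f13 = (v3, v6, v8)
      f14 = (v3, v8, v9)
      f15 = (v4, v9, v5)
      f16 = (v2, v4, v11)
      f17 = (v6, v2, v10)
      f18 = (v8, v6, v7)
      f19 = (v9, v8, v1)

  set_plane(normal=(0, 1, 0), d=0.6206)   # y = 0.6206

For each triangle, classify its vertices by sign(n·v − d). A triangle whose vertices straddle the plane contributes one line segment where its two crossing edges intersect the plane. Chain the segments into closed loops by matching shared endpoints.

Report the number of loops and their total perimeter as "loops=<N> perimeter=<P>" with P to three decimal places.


Straddling triangles (10 of 20):
  (v0,v11,v5) [+-+] → (-1.80456, 0.6206, 0.878241)–(-1.03747, 0.6206, 1.64533)  len=1.0848
  (v0,v7,v10) [++-] → (-1.03747, 0.6206, -1.64533)–(-1.80456, 0.6206, -0.878241)  len=1.0848
  (v0,v10,v11) [+--] → (-1.80456, 0.6206, -0.878241)–(-1.80456, 0.6206, 0.878241)  len=1.7565
  (v1,v5,v9) [++-] → (1.03747, 0.6206, 1.64533)–(1.80456, 0.6206, 0.878241)  len=1.0848
  (v5,v11,v4) [+--] → (-1.03747, 0.6206, 1.64533)–(0, 0.6206, 2.0416)  len=1.1106
  (v10,v7,v6) [-+-] → (-1.03747, 0.6206, -1.64533)–(0, 0.6206, -2.0416)  len=1.1106
  (v7,v1,v8) [++-] → (1.80456, 0.6206, -0.878241)–(1.03747, 0.6206, -1.64533)  len=1.0848
  (v4,v9,v5) [--+] → (1.03747, 0.6206, 1.64533)–(0, 0.6206, 2.0416)  len=1.1106
  (v8,v6,v7) [--+] → (0, 0.6206, -2.0416)–(1.03747, 0.6206, -1.64533)  len=1.1106
  (v9,v8,v1) [--+] → (1.80456, 0.6206, -0.878241)–(1.80456, 0.6206, 0.878241)  len=1.7565

Chained into 1 loop(s):
  loop 1: 10 segments, perimeter = 12.2946
Total perimeter = 12.295

loops=1 perimeter=12.295


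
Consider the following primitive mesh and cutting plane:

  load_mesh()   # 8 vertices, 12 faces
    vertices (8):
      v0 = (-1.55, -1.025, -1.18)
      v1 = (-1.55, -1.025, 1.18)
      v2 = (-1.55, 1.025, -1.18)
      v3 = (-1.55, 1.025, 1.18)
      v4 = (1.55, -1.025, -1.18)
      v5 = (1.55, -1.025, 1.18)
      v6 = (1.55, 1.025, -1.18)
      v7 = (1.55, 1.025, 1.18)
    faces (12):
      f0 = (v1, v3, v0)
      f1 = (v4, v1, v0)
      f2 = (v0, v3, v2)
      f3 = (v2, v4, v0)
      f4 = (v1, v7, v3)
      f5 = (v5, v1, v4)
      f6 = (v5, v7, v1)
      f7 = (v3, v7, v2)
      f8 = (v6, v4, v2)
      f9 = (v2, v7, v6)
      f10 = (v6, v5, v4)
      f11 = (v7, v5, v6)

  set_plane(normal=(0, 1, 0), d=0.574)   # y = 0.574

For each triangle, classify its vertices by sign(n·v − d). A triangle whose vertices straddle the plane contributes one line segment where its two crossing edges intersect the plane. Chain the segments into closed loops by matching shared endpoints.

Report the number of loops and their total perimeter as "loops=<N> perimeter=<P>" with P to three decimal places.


loops=1 perimeter=10.920

Straddling triangles (8 of 12):
  (v1,v3,v0) [-+-] → (-1.55, 0.574, 1.18)–(-1.55, 0.574, 0.6608)  len=0.5192
  (v0,v3,v2) [-++] → (-1.55, 0.574, 0.6608)–(-1.55, 0.574, -1.18)  len=1.8408
  (v2,v4,v0) [+--] → (-0.868, 0.574, -1.18)–(-1.55, 0.574, -1.18)  len=0.6820
  (v1,v7,v3) [-++] → (0.868, 0.574, 1.18)–(-1.55, 0.574, 1.18)  len=2.4180
  (v5,v7,v1) [-+-] → (1.55, 0.574, 1.18)–(0.868, 0.574, 1.18)  len=0.6820
  (v6,v4,v2) [+-+] → (1.55, 0.574, -1.18)–(-0.868, 0.574, -1.18)  len=2.4180
  (v6,v5,v4) [+--] → (1.55, 0.574, -0.6608)–(1.55, 0.574, -1.18)  len=0.5192
  (v7,v5,v6) [+-+] → (1.55, 0.574, 1.18)–(1.55, 0.574, -0.6608)  len=1.8408

Chained into 1 loop(s):
  loop 1: 8 segments, perimeter = 10.9200
Total perimeter = 10.920


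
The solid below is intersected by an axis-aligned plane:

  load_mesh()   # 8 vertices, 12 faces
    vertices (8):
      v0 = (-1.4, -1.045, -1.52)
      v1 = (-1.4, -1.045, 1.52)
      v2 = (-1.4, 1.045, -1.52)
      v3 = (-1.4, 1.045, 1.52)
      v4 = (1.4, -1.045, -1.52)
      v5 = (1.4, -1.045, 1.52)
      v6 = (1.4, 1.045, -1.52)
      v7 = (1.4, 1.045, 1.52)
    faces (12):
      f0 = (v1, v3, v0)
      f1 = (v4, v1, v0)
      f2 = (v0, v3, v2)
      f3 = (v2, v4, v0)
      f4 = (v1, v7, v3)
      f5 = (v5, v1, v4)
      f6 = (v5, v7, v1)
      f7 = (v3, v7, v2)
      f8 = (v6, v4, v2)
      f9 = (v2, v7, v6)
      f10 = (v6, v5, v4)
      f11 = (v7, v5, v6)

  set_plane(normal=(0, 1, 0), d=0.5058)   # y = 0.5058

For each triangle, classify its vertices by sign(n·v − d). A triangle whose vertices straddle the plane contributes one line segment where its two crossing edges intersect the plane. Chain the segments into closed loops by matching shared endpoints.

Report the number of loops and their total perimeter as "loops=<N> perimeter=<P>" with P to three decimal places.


Straddling triangles (8 of 12):
  (v1,v3,v0) [-+-] → (-1.4, 0.5058, 1.52)–(-1.4, 0.5058, 0.735709)  len=0.7843
  (v0,v3,v2) [-++] → (-1.4, 0.5058, 0.735709)–(-1.4, 0.5058, -1.52)  len=2.2557
  (v2,v4,v0) [+--] → (-0.677627, 0.5058, -1.52)–(-1.4, 0.5058, -1.52)  len=0.7224
  (v1,v7,v3) [-++] → (0.677627, 0.5058, 1.52)–(-1.4, 0.5058, 1.52)  len=2.0776
  (v5,v7,v1) [-+-] → (1.4, 0.5058, 1.52)–(0.677627, 0.5058, 1.52)  len=0.7224
  (v6,v4,v2) [+-+] → (1.4, 0.5058, -1.52)–(-0.677627, 0.5058, -1.52)  len=2.0776
  (v6,v5,v4) [+--] → (1.4, 0.5058, -0.735709)–(1.4, 0.5058, -1.52)  len=0.7843
  (v7,v5,v6) [+-+] → (1.4, 0.5058, 1.52)–(1.4, 0.5058, -0.735709)  len=2.2557

Chained into 1 loop(s):
  loop 1: 8 segments, perimeter = 11.6800
Total perimeter = 11.680

loops=1 perimeter=11.680


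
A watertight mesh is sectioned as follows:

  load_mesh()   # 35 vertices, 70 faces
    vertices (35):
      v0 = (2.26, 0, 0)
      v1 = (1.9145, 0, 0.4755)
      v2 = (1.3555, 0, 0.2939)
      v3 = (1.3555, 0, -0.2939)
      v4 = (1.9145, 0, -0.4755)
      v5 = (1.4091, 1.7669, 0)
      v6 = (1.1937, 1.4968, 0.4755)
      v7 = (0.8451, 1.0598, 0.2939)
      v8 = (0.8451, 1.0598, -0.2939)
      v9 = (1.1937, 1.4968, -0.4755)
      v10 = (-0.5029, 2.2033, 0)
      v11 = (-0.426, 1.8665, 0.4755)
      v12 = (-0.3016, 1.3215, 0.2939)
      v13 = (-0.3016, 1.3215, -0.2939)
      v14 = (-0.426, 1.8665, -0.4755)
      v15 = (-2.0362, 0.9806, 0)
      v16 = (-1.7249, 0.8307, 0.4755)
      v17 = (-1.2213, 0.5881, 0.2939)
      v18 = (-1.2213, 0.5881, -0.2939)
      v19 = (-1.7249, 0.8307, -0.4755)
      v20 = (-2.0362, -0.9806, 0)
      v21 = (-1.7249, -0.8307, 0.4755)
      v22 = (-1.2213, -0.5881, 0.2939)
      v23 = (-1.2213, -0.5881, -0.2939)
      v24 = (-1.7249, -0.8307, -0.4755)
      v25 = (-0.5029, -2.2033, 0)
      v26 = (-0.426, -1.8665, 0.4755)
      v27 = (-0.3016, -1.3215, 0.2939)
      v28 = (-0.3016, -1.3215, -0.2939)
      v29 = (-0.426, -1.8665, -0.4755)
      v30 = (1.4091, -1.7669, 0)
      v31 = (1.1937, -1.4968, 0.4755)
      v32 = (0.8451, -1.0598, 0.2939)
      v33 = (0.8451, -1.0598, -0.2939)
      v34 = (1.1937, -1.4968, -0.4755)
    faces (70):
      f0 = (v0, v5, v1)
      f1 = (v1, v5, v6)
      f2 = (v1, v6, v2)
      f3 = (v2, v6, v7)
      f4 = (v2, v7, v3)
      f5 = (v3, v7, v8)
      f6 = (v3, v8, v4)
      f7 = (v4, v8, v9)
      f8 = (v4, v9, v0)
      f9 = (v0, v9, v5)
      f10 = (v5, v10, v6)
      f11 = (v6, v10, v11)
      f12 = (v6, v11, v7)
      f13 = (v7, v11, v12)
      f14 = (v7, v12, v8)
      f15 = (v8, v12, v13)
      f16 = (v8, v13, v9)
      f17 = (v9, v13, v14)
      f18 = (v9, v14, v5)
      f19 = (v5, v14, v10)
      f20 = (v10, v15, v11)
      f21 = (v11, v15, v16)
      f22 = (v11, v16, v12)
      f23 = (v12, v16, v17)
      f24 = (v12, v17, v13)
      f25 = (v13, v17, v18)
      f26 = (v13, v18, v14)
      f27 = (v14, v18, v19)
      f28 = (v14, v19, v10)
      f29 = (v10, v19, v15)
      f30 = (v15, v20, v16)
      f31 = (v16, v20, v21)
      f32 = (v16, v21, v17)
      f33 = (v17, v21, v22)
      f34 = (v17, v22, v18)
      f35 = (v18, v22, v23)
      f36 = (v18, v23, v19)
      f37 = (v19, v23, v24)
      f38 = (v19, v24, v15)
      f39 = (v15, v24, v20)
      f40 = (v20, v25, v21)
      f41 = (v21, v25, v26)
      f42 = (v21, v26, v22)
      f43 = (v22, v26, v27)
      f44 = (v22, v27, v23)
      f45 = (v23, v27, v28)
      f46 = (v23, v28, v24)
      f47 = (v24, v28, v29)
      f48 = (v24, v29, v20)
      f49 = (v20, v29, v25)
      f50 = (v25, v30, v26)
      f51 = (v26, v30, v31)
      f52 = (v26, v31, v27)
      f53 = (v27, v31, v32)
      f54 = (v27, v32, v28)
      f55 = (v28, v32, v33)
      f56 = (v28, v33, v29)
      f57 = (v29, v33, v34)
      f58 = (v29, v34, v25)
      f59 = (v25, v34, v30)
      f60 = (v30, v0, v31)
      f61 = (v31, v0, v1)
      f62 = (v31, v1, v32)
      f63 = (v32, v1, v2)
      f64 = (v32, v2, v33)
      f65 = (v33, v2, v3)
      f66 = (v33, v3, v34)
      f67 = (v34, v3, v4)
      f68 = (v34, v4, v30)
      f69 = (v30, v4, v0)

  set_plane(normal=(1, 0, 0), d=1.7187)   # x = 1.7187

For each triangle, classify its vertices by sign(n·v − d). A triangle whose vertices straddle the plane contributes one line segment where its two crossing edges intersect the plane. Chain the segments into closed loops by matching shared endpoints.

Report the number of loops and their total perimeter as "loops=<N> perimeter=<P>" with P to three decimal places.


Straddling triangles (14 of 70):
  (v0,v5,v1) [+-+] → (1.7187, 1.12401, 0)–(1.7187, 0.684525, 0.291284)  len=0.5273
  (v1,v5,v6) [+--] → (1.7187, 0.684525, 0.291284)–(1.7187, 0.406595, 0.4755)  len=0.3334
  (v1,v6,v2) [+--] → (1.7187, 0.406595, 0.4755)–(1.7187, 0, 0.411891)  len=0.4115
  (v3,v8,v4) [--+] → (1.7187, 0.194042, -0.44225)–(1.7187, 0, -0.411891)  len=0.1964
  (v4,v8,v9) [+--] → (1.7187, 0.194042, -0.44225)–(1.7187, 0.406595, -0.4755)  len=0.2151
  (v4,v9,v0) [+-+] → (1.7187, 0.406595, -0.4755)–(1.7187, 0.75984, -0.241384)  len=0.4238
  (v0,v9,v5) [+--] → (1.7187, 0.75984, -0.241384)–(1.7187, 1.12401, 0)  len=0.4369
  (v30,v0,v31) [-+-] → (1.7187, -1.12401, 0)–(1.7187, -0.75984, 0.241384)  len=0.4369
  (v31,v0,v1) [-++] → (1.7187, -0.75984, 0.241384)–(1.7187, -0.406595, 0.4755)  len=0.4238
  (v31,v1,v32) [-+-] → (1.7187, -0.406595, 0.4755)–(1.7187, -0.194042, 0.44225)  len=0.2151
  (v32,v1,v2) [-+-] → (1.7187, -0.194042, 0.44225)–(1.7187, 0, 0.411891)  len=0.1964
  (v34,v3,v4) [--+] → (1.7187, 0, -0.411891)–(1.7187, -0.406595, -0.4755)  len=0.4115
  (v34,v4,v30) [-+-] → (1.7187, -0.406595, -0.4755)–(1.7187, -0.684525, -0.291284)  len=0.3334
  (v30,v4,v0) [-++] → (1.7187, -0.684525, -0.291284)–(1.7187, -1.12401, 0)  len=0.5273

Chained into 1 loop(s):
  loop 1: 14 segments, perimeter = 5.0889
Total perimeter = 5.089

loops=1 perimeter=5.089


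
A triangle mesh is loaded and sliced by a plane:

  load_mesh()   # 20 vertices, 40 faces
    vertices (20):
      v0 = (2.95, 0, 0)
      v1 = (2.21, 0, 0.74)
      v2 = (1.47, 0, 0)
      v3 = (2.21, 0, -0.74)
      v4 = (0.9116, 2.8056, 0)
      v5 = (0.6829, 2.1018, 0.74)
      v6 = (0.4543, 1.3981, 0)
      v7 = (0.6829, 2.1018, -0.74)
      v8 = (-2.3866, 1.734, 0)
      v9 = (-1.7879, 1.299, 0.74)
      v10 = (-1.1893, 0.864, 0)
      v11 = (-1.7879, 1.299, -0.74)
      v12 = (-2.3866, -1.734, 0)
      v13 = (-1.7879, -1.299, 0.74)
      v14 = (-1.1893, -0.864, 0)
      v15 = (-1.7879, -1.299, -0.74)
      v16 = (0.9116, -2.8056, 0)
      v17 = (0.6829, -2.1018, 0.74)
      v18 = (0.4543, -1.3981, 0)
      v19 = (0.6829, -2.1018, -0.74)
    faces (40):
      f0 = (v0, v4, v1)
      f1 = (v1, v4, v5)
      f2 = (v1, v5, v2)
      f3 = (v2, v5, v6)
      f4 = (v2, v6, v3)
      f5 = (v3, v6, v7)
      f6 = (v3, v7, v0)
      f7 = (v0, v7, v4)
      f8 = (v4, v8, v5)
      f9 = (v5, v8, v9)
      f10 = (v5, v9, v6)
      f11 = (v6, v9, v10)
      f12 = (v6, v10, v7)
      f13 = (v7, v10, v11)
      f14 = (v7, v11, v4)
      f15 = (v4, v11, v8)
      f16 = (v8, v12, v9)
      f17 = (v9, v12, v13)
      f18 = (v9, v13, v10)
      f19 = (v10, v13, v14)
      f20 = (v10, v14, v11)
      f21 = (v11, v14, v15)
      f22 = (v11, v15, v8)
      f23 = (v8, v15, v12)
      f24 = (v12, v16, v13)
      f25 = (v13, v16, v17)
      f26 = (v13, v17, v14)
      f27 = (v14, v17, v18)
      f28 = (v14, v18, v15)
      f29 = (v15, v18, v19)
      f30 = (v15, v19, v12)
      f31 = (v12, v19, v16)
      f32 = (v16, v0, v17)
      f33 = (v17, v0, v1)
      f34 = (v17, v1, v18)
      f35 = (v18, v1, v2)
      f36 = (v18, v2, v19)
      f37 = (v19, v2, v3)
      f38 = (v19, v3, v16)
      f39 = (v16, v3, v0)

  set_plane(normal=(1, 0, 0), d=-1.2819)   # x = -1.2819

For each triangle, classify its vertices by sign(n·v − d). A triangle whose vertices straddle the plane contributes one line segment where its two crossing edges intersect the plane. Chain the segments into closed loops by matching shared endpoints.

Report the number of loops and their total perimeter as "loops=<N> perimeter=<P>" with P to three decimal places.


loops=1 perimeter=10.896

Straddling triangles (18 of 40):
  (v4,v8,v5) [+-+] → (-1.2819, 2.09292, 0)–(-1.2819, 1.86637, 0.266323)  len=0.3496
  (v5,v8,v9) [+--] → (-1.2819, 1.86637, 0.266323)–(-1.2819, 1.46341, 0.74)  len=0.6219
  (v5,v9,v6) [+-+] → (-1.2819, 1.46341, 0.74)–(-1.2819, 1.32136, 0.573003)  len=0.2192
  (v6,v9,v10) [+-+] → (-1.2819, 1.32136, 0.573003)–(-1.2819, 0.931292, 0.114474)  len=0.6020
  (v7,v10,v11) [++-] → (-1.2819, 0.931292, -0.114474)–(-1.2819, 1.46341, -0.74)  len=0.8212
  (v7,v11,v4) [+-+] → (-1.2819, 1.46341, -0.74)–(-1.2819, 1.5814, -0.601293)  len=0.1821
  (v4,v11,v8) [+--] → (-1.2819, 1.5814, -0.601293)–(-1.2819, 2.09292, 0)  len=0.7894
  (v9,v13,v10) [--+] → (-1.2819, 0.529396, 0.114474)–(-1.2819, 0.931292, 0.114474)  len=0.4019
  (v10,v13,v14) [+-+] → (-1.2819, 0.529396, 0.114474)–(-1.2819, -0.931292, 0.114474)  len=1.4607
  (v10,v14,v11) [++-] → (-1.2819, -0.529396, -0.114474)–(-1.2819, 0.931292, -0.114474)  len=1.4607
  (v11,v14,v15) [-+-] → (-1.2819, -0.529396, -0.114474)–(-1.2819, -0.931292, -0.114474)  len=0.4019
  (v12,v16,v13) [-+-] → (-1.2819, -2.09292, 0)–(-1.2819, -1.5814, 0.601293)  len=0.7894
  (v13,v16,v17) [-++] → (-1.2819, -1.5814, 0.601293)–(-1.2819, -1.46341, 0.74)  len=0.1821
  (v13,v17,v14) [-++] → (-1.2819, -1.46341, 0.74)–(-1.2819, -0.931292, 0.114474)  len=0.8212
  (v14,v18,v15) [++-] → (-1.2819, -1.32136, -0.573003)–(-1.2819, -0.931292, -0.114474)  len=0.6020
  (v15,v18,v19) [-++] → (-1.2819, -1.32136, -0.573003)–(-1.2819, -1.46341, -0.74)  len=0.2192
  (v15,v19,v12) [-+-] → (-1.2819, -1.46341, -0.74)–(-1.2819, -1.86637, -0.266323)  len=0.6219
  (v12,v19,v16) [-++] → (-1.2819, -1.86637, -0.266323)–(-1.2819, -2.09292, 0)  len=0.3496

Chained into 1 loop(s):
  loop 1: 18 segments, perimeter = 10.8963
Total perimeter = 10.896


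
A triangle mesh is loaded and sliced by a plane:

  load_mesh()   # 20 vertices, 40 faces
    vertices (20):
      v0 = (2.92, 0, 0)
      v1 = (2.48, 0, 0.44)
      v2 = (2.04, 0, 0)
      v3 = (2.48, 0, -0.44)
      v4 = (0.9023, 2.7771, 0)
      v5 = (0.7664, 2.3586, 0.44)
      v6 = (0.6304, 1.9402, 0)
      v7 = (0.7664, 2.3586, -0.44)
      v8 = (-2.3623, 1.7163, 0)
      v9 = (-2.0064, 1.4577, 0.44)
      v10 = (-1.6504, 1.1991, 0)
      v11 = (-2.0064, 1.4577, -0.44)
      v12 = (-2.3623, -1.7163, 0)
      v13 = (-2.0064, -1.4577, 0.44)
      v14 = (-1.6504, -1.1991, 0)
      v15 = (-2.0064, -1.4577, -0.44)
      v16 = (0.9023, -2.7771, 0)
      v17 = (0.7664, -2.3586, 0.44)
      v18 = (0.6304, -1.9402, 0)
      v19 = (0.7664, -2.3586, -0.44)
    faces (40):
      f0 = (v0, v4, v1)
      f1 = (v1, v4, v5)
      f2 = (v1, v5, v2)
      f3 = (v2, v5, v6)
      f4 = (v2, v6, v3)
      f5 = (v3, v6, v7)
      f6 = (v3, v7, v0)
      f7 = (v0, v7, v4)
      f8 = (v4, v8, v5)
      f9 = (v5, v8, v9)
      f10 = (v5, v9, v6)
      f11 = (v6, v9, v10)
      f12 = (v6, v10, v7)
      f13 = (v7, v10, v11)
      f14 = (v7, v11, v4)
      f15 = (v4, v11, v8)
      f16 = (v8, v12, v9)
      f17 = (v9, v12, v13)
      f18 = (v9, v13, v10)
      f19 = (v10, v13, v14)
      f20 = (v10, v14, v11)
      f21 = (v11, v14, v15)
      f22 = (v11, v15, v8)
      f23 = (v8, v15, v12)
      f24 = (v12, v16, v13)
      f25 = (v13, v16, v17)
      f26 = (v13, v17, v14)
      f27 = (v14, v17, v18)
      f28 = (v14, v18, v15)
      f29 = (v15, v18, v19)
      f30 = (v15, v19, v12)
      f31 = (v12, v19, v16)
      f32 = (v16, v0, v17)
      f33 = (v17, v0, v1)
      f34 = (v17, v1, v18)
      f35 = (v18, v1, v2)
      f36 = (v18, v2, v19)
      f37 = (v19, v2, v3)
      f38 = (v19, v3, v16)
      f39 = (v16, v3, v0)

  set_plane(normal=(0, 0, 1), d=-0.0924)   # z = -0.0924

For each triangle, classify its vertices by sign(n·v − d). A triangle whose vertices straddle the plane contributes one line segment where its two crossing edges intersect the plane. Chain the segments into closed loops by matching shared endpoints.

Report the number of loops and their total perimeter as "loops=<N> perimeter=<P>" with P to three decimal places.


Straddling triangles (20 of 40):
  (v2,v6,v3) [++-] → (1.01882, 1.53276, -0.0924)–(2.1324, 0, -0.0924)  len=1.8946
  (v3,v6,v7) [-+-] → (1.01882, 1.53276, -0.0924)–(0.65896, 2.02806, -0.0924)  len=0.6122
  (v3,v7,v0) [--+] → (2.46774, 0.495306, -0.0924)–(2.8276, 0, -0.0924)  len=0.6122
  (v0,v7,v4) [+-+] → (2.46774, 0.495306, -0.0924)–(0.873761, 2.68921, -0.0924)  len=2.7118
  (v6,v10,v7) [++-] → (-1.14287, 1.4426, -0.0924)–(0.65896, 2.02806, -0.0924)  len=1.8946
  (v7,v10,v11) [-+-] → (-1.14287, 1.44259, -0.0924)–(-1.72516, 1.25341, -0.0924)  len=0.6123
  (v7,v11,v4) [--+] → (0.291473, 2.50003, -0.0924)–(0.873761, 2.68921, -0.0924)  len=0.6123
  (v4,v11,v8) [+-+] → (0.291473, 2.50003, -0.0924)–(-2.28756, 1.66199, -0.0924)  len=2.7118
  (v10,v14,v11) [++-] → (-1.72516, -0.641172, -0.0924)–(-1.72516, 1.25341, -0.0924)  len=1.8946
  (v11,v14,v15) [-+-] → (-1.72516, -0.641172, -0.0924)–(-1.72516, -1.25341, -0.0924)  len=0.6122
  (v11,v15,v8) [--+] → (-2.28756, 1.04976, -0.0924)–(-2.28756, 1.66199, -0.0924)  len=0.6122
  (v8,v15,v12) [+-+] → (-2.28756, 1.04976, -0.0924)–(-2.28756, -1.66199, -0.0924)  len=2.7118
  (v14,v18,v15) [++-] → (0.076672, -1.83888, -0.0924)–(-1.72516, -1.25341, -0.0924)  len=1.8946
  (v15,v18,v19) [-+-] → (0.076672, -1.83888, -0.0924)–(0.65896, -2.02806, -0.0924)  len=0.6123
  (v15,v19,v12) [--+] → (-1.70527, -1.85118, -0.0924)–(-2.28756, -1.66199, -0.0924)  len=0.6123
  (v12,v19,v16) [+-+] → (-1.70527, -1.85118, -0.0924)–(0.873761, -2.68921, -0.0924)  len=2.7118
  (v18,v2,v19) [++-] → (1.77254, -0.495306, -0.0924)–(0.65896, -2.02806, -0.0924)  len=1.8946
  (v19,v2,v3) [-+-] → (1.77254, -0.495306, -0.0924)–(2.1324, 0, -0.0924)  len=0.6122
  (v19,v3,v16) [--+] → (1.23362, -2.19391, -0.0924)–(0.873761, -2.68921, -0.0924)  len=0.6122
  (v16,v3,v0) [+-+] → (1.23362, -2.19391, -0.0924)–(2.8276, 0, -0.0924)  len=2.7118

Chained into 2 loop(s):
  loop 1: 10 segments, perimeter = 12.5341
  loop 2: 10 segments, perimeter = 16.6202
Total perimeter = 29.154

loops=2 perimeter=29.154


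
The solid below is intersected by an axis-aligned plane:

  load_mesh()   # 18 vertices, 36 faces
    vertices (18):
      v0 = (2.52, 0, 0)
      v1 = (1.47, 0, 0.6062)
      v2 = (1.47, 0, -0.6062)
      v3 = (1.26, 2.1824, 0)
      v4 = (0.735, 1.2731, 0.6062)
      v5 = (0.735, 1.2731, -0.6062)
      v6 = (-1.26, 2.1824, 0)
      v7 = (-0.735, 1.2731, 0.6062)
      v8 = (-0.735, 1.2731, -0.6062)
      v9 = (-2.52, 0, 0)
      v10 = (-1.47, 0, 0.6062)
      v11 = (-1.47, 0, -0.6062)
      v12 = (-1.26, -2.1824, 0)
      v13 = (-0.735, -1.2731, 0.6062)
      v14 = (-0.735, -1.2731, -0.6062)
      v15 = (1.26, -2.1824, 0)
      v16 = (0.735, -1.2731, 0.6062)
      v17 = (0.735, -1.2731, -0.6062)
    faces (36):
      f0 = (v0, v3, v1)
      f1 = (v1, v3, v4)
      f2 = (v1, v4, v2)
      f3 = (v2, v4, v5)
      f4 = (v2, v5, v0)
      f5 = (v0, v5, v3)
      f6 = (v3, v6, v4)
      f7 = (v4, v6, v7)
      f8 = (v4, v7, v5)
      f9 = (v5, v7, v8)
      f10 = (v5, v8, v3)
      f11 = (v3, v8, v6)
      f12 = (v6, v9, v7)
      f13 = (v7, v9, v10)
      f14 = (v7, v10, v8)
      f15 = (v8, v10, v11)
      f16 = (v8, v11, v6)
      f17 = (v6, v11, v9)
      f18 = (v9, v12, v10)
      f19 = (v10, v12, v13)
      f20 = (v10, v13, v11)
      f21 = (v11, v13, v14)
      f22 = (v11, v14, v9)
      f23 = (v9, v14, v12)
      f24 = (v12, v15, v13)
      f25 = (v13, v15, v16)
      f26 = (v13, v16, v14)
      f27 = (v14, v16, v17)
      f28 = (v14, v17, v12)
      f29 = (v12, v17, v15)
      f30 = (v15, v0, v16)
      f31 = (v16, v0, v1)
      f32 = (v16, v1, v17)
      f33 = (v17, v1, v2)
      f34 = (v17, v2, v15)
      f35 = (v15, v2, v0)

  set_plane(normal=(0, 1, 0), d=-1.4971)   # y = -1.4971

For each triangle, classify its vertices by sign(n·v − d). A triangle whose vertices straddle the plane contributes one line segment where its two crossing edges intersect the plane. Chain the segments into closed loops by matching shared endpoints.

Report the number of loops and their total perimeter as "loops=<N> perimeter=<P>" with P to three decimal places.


loops=1 perimeter=7.112

Straddling triangles (10 of 36):
  (v9,v12,v10) [+-+] → (-1.65566, -1.4971, 0)–(-1.32594, -1.4971, 0.190354)  len=0.3807
  (v10,v12,v13) [+-+] → (-1.32594, -1.4971, 0.190354)–(-0.86433, -1.4971, 0.456867)  len=0.5330
  (v9,v14,v12) [++-] → (-0.86433, -1.4971, -0.456867)–(-1.65566, -1.4971, 0)  len=0.9137
  (v12,v15,v13) [--+] → (-0.243545, -1.4971, 0.456867)–(-0.86433, -1.4971, 0.456867)  len=0.6208
  (v13,v15,v16) [+-+] → (-0.243545, -1.4971, 0.456867)–(0.86433, -1.4971, 0.456867)  len=1.1079
  (v14,v17,v12) [++-] → (0.243545, -1.4971, -0.456867)–(-0.86433, -1.4971, -0.456867)  len=1.1079
  (v12,v17,v15) [-+-] → (0.243545, -1.4971, -0.456867)–(0.86433, -1.4971, -0.456867)  len=0.6208
  (v15,v0,v16) [-++] → (1.65566, -1.4971, 0)–(0.86433, -1.4971, 0.456867)  len=0.9137
  (v17,v2,v15) [++-] → (1.32594, -1.4971, -0.190354)–(0.86433, -1.4971, -0.456867)  len=0.5330
  (v15,v2,v0) [-++] → (1.32594, -1.4971, -0.190354)–(1.65566, -1.4971, 0)  len=0.3807

Chained into 1 loop(s):
  loop 1: 10 segments, perimeter = 7.1123
Total perimeter = 7.112


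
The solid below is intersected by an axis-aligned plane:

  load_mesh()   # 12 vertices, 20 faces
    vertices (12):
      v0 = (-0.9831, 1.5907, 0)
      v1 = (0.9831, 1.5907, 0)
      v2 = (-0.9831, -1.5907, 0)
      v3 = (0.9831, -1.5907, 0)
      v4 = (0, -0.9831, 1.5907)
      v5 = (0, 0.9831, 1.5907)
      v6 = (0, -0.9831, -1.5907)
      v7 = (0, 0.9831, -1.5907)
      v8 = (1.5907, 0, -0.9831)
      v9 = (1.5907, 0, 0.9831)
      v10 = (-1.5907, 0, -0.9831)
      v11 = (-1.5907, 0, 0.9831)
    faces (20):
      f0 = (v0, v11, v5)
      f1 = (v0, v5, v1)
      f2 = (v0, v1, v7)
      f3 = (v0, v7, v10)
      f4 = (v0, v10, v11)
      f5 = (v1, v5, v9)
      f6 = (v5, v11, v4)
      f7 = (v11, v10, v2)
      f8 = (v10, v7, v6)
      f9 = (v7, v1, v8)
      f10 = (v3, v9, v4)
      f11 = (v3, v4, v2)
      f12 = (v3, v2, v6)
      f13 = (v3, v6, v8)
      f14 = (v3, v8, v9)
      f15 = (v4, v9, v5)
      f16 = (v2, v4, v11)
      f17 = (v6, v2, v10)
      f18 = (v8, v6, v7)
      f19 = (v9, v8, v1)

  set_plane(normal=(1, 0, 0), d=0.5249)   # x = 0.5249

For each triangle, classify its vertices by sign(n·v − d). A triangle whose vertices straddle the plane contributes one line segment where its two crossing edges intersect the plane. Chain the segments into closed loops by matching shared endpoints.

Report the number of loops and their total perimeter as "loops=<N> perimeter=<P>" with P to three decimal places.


Straddling triangles (10 of 20):
  (v0,v5,v1) [--+] → (0.5249, 1.30751, 0.741388)–(0.5249, 1.5907, 0)  len=0.7936
  (v0,v1,v7) [-+-] → (0.5249, 1.5907, 0)–(0.5249, 1.30751, -0.741388)  len=0.7936
  (v1,v5,v9) [+-+] → (0.5249, 1.30751, 0.741388)–(0.5249, 0.658696, 1.3902)  len=0.9176
  (v7,v1,v8) [-++] → (0.5249, 1.30751, -0.741388)–(0.5249, 0.658696, -1.3902)  len=0.9176
  (v3,v9,v4) [++-] → (0.5249, -0.658696, 1.3902)–(0.5249, -1.30751, 0.741388)  len=0.9176
  (v3,v4,v2) [+--] → (0.5249, -1.30751, 0.741388)–(0.5249, -1.5907, 0)  len=0.7936
  (v3,v2,v6) [+--] → (0.5249, -1.5907, 0)–(0.5249, -1.30751, -0.741388)  len=0.7936
  (v3,v6,v8) [+-+] → (0.5249, -1.30751, -0.741388)–(0.5249, -0.658696, -1.3902)  len=0.9176
  (v4,v9,v5) [-+-] → (0.5249, -0.658696, 1.3902)–(0.5249, 0.658696, 1.3902)  len=1.3174
  (v8,v6,v7) [+--] → (0.5249, -0.658696, -1.3902)–(0.5249, 0.658696, -1.3902)  len=1.3174

Chained into 1 loop(s):
  loop 1: 10 segments, perimeter = 9.4796
Total perimeter = 9.480

loops=1 perimeter=9.480


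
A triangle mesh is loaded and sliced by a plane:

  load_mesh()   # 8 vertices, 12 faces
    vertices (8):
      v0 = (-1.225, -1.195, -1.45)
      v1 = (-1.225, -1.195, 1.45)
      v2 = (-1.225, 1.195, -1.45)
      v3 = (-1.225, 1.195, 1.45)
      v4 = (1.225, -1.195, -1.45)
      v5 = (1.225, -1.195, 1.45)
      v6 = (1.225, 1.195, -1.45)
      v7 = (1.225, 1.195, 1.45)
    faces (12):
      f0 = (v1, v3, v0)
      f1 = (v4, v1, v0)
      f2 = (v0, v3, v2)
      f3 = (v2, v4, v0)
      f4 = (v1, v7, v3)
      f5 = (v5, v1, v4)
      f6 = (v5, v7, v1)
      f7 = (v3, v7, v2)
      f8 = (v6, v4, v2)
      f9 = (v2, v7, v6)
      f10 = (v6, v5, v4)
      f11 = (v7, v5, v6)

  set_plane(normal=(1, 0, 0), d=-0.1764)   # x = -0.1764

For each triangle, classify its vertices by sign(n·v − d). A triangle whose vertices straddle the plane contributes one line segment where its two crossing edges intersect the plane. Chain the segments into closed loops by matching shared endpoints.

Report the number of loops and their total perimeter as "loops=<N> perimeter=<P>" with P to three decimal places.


loops=1 perimeter=10.580

Straddling triangles (8 of 12):
  (v4,v1,v0) [+--] → (-0.1764, -1.195, 0.2088)–(-0.1764, -1.195, -1.45)  len=1.6588
  (v2,v4,v0) [-+-] → (-0.1764, 0.17208, -1.45)–(-0.1764, -1.195, -1.45)  len=1.3671
  (v1,v7,v3) [-+-] → (-0.1764, -0.17208, 1.45)–(-0.1764, 1.195, 1.45)  len=1.3671
  (v5,v1,v4) [+-+] → (-0.1764, -1.195, 1.45)–(-0.1764, -1.195, 0.2088)  len=1.2412
  (v5,v7,v1) [++-] → (-0.1764, -0.17208, 1.45)–(-0.1764, -1.195, 1.45)  len=1.0229
  (v3,v7,v2) [-+-] → (-0.1764, 1.195, 1.45)–(-0.1764, 1.195, -0.2088)  len=1.6588
  (v6,v4,v2) [++-] → (-0.1764, 0.17208, -1.45)–(-0.1764, 1.195, -1.45)  len=1.0229
  (v2,v7,v6) [-++] → (-0.1764, 1.195, -0.2088)–(-0.1764, 1.195, -1.45)  len=1.2412

Chained into 1 loop(s):
  loop 1: 8 segments, perimeter = 10.5800
Total perimeter = 10.580


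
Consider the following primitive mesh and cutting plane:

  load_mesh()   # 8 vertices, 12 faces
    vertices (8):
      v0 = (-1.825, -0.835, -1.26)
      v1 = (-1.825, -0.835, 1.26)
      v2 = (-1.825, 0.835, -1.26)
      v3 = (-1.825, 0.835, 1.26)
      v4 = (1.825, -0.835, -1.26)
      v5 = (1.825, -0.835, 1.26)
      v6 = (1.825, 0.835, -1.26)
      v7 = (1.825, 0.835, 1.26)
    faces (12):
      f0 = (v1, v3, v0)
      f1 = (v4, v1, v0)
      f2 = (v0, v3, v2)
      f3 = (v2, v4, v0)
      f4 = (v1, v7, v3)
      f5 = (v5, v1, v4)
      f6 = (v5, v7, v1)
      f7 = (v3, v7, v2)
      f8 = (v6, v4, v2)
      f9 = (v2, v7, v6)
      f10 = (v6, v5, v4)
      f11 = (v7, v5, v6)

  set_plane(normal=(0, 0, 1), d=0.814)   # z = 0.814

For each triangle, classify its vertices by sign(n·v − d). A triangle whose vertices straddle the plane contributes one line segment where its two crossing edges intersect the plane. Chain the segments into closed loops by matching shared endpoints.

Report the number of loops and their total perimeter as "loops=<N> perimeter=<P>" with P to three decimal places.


loops=1 perimeter=10.640

Straddling triangles (8 of 12):
  (v1,v3,v0) [++-] → (-1.825, 0.539437, 0.814)–(-1.825, -0.835, 0.814)  len=1.3744
  (v4,v1,v0) [-+-] → (-1.17901, -0.835, 0.814)–(-1.825, -0.835, 0.814)  len=0.6460
  (v0,v3,v2) [-+-] → (-1.825, 0.539437, 0.814)–(-1.825, 0.835, 0.814)  len=0.2956
  (v5,v1,v4) [++-] → (-1.17901, -0.835, 0.814)–(1.825, -0.835, 0.814)  len=3.0040
  (v3,v7,v2) [++-] → (1.17901, 0.835, 0.814)–(-1.825, 0.835, 0.814)  len=3.0040
  (v2,v7,v6) [-+-] → (1.17901, 0.835, 0.814)–(1.825, 0.835, 0.814)  len=0.6460
  (v6,v5,v4) [-+-] → (1.825, -0.539437, 0.814)–(1.825, -0.835, 0.814)  len=0.2956
  (v7,v5,v6) [++-] → (1.825, -0.539437, 0.814)–(1.825, 0.835, 0.814)  len=1.3744

Chained into 1 loop(s):
  loop 1: 8 segments, perimeter = 10.6400
Total perimeter = 10.640


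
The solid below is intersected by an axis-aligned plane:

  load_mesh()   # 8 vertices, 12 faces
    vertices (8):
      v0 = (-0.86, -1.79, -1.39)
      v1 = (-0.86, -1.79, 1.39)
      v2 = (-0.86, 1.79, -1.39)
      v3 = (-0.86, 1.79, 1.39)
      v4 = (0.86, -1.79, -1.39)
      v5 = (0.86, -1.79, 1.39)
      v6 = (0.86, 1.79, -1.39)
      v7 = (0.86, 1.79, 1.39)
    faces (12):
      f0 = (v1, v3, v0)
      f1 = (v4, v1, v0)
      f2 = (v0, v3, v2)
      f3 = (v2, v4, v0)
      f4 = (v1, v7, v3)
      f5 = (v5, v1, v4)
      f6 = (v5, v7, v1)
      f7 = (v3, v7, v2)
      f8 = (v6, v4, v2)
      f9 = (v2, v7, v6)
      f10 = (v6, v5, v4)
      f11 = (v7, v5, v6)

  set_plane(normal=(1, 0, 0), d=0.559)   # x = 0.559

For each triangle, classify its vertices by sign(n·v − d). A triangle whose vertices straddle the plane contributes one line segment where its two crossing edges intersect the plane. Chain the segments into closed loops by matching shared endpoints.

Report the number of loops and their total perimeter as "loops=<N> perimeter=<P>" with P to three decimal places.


Straddling triangles (8 of 12):
  (v4,v1,v0) [+--] → (0.559, -1.79, -0.9035)–(0.559, -1.79, -1.39)  len=0.4865
  (v2,v4,v0) [-+-] → (0.559, -1.1635, -1.39)–(0.559, -1.79, -1.39)  len=0.6265
  (v1,v7,v3) [-+-] → (0.559, 1.1635, 1.39)–(0.559, 1.79, 1.39)  len=0.6265
  (v5,v1,v4) [+-+] → (0.559, -1.79, 1.39)–(0.559, -1.79, -0.9035)  len=2.2935
  (v5,v7,v1) [++-] → (0.559, 1.1635, 1.39)–(0.559, -1.79, 1.39)  len=2.9535
  (v3,v7,v2) [-+-] → (0.559, 1.79, 1.39)–(0.559, 1.79, 0.9035)  len=0.4865
  (v6,v4,v2) [++-] → (0.559, -1.1635, -1.39)–(0.559, 1.79, -1.39)  len=2.9535
  (v2,v7,v6) [-++] → (0.559, 1.79, 0.9035)–(0.559, 1.79, -1.39)  len=2.2935

Chained into 1 loop(s):
  loop 1: 8 segments, perimeter = 12.7200
Total perimeter = 12.720

loops=1 perimeter=12.720


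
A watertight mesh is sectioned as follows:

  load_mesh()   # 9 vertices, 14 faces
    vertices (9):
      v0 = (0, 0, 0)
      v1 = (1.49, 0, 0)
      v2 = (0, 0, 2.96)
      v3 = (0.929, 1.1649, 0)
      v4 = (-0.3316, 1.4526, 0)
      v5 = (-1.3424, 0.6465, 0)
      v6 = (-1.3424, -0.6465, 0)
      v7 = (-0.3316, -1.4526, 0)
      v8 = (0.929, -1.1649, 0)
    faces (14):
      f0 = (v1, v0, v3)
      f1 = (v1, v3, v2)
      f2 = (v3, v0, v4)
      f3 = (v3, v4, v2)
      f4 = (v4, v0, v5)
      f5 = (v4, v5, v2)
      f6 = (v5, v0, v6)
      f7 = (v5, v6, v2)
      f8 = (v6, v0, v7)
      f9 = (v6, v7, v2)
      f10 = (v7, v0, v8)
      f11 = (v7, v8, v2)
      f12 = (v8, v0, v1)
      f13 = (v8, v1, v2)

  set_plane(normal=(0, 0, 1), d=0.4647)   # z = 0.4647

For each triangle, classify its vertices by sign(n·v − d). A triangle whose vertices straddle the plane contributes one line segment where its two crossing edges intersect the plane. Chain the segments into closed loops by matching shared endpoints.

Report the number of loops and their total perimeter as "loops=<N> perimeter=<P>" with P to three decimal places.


loops=1 perimeter=7.630

Straddling triangles (7 of 14):
  (v1,v3,v2) [--+] → (0.783153, 0.982019, 0.4647)–(1.25608, 0, 0.4647)  len=1.0900
  (v3,v4,v2) [--+] → (-0.279541, 1.22455, 0.4647)–(0.783153, 0.982019, 0.4647)  len=1.0900
  (v4,v5,v2) [--+] → (-1.13165, 0.545004, 0.4647)–(-0.279541, 1.22455, 0.4647)  len=1.0899
  (v5,v6,v2) [--+] → (-1.13165, -0.545004, 0.4647)–(-1.13165, 0.545004, 0.4647)  len=1.0900
  (v6,v7,v2) [--+] → (-0.279541, -1.22455, 0.4647)–(-1.13165, -0.545004, 0.4647)  len=1.0899
  (v7,v8,v2) [--+] → (0.783153, -0.982019, 0.4647)–(-0.279541, -1.22455, 0.4647)  len=1.0900
  (v8,v1,v2) [--+] → (1.25608, 0, 0.4647)–(0.783153, -0.982019, 0.4647)  len=1.0900

Chained into 1 loop(s):
  loop 1: 7 segments, perimeter = 7.6298
Total perimeter = 7.630


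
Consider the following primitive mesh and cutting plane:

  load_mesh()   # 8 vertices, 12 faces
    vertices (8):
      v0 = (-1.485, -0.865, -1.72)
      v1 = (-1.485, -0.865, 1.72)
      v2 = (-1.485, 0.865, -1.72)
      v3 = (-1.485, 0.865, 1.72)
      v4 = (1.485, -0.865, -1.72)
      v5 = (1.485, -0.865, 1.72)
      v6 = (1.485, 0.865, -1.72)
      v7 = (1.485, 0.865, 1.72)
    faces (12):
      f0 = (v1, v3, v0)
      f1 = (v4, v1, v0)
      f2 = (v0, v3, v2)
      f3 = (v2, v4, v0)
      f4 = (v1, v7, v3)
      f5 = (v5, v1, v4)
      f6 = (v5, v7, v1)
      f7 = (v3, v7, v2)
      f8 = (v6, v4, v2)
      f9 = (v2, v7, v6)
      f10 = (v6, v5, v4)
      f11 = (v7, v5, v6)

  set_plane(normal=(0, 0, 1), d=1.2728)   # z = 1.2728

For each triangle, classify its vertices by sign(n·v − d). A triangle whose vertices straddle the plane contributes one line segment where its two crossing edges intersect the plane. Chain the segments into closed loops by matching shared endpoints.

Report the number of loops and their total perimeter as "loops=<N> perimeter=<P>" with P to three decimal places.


Straddling triangles (8 of 12):
  (v1,v3,v0) [++-] → (-1.485, 0.6401, 1.2728)–(-1.485, -0.865, 1.2728)  len=1.5051
  (v4,v1,v0) [-+-] → (-1.0989, -0.865, 1.2728)–(-1.485, -0.865, 1.2728)  len=0.3861
  (v0,v3,v2) [-+-] → (-1.485, 0.6401, 1.2728)–(-1.485, 0.865, 1.2728)  len=0.2249
  (v5,v1,v4) [++-] → (-1.0989, -0.865, 1.2728)–(1.485, -0.865, 1.2728)  len=2.5839
  (v3,v7,v2) [++-] → (1.0989, 0.865, 1.2728)–(-1.485, 0.865, 1.2728)  len=2.5839
  (v2,v7,v6) [-+-] → (1.0989, 0.865, 1.2728)–(1.485, 0.865, 1.2728)  len=0.3861
  (v6,v5,v4) [-+-] → (1.485, -0.6401, 1.2728)–(1.485, -0.865, 1.2728)  len=0.2249
  (v7,v5,v6) [++-] → (1.485, -0.6401, 1.2728)–(1.485, 0.865, 1.2728)  len=1.5051

Chained into 1 loop(s):
  loop 1: 8 segments, perimeter = 9.4000
Total perimeter = 9.400

loops=1 perimeter=9.400


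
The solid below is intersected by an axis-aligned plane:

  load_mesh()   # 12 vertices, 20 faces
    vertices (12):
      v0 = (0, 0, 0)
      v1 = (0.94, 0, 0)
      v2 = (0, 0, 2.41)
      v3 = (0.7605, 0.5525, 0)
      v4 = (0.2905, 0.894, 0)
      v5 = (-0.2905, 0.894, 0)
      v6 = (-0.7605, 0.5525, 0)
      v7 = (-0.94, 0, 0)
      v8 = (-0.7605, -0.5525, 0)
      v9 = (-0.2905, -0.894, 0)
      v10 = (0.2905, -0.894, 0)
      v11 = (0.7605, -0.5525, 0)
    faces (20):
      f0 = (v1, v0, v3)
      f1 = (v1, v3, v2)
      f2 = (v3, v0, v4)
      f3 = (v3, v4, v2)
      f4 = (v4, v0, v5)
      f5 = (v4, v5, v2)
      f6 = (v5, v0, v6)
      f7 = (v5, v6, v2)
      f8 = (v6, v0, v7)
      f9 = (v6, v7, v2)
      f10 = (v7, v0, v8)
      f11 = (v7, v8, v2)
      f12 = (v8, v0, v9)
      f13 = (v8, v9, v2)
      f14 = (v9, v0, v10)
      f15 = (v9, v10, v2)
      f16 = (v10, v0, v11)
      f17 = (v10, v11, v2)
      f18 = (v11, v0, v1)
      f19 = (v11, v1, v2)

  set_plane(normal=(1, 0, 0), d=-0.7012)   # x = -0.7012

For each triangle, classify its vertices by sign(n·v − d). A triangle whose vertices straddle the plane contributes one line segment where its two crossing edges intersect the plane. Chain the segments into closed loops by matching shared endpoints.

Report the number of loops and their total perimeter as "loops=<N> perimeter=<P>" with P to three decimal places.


loops=1 perimeter=2.931

Straddling triangles (8 of 20):
  (v5,v0,v6) [++-] → (-0.7012, 0.509419, 0)–(-0.7012, 0.595587, 0)  len=0.0862
  (v5,v6,v2) [+-+] → (-0.7012, 0.595587, 0)–(-0.7012, 0.509419, 0.18792)  len=0.2067
  (v6,v0,v7) [-+-] → (-0.7012, 0.509419, 0)–(-0.7012, 0, 0)  len=0.5094
  (v6,v7,v2) [--+] → (-0.7012, 0, 0.612243)–(-0.7012, 0.509419, 0.18792)  len=0.6630
  (v7,v0,v8) [-+-] → (-0.7012, 0, 0)–(-0.7012, -0.509419, 0)  len=0.5094
  (v7,v8,v2) [--+] → (-0.7012, -0.509419, 0.18792)–(-0.7012, 0, 0.612243)  len=0.6630
  (v8,v0,v9) [-++] → (-0.7012, -0.509419, 0)–(-0.7012, -0.595587, 0)  len=0.0862
  (v8,v9,v2) [-++] → (-0.7012, -0.595587, 0)–(-0.7012, -0.509419, 0.18792)  len=0.2067

Chained into 1 loop(s):
  loop 1: 8 segments, perimeter = 2.9306
Total perimeter = 2.931


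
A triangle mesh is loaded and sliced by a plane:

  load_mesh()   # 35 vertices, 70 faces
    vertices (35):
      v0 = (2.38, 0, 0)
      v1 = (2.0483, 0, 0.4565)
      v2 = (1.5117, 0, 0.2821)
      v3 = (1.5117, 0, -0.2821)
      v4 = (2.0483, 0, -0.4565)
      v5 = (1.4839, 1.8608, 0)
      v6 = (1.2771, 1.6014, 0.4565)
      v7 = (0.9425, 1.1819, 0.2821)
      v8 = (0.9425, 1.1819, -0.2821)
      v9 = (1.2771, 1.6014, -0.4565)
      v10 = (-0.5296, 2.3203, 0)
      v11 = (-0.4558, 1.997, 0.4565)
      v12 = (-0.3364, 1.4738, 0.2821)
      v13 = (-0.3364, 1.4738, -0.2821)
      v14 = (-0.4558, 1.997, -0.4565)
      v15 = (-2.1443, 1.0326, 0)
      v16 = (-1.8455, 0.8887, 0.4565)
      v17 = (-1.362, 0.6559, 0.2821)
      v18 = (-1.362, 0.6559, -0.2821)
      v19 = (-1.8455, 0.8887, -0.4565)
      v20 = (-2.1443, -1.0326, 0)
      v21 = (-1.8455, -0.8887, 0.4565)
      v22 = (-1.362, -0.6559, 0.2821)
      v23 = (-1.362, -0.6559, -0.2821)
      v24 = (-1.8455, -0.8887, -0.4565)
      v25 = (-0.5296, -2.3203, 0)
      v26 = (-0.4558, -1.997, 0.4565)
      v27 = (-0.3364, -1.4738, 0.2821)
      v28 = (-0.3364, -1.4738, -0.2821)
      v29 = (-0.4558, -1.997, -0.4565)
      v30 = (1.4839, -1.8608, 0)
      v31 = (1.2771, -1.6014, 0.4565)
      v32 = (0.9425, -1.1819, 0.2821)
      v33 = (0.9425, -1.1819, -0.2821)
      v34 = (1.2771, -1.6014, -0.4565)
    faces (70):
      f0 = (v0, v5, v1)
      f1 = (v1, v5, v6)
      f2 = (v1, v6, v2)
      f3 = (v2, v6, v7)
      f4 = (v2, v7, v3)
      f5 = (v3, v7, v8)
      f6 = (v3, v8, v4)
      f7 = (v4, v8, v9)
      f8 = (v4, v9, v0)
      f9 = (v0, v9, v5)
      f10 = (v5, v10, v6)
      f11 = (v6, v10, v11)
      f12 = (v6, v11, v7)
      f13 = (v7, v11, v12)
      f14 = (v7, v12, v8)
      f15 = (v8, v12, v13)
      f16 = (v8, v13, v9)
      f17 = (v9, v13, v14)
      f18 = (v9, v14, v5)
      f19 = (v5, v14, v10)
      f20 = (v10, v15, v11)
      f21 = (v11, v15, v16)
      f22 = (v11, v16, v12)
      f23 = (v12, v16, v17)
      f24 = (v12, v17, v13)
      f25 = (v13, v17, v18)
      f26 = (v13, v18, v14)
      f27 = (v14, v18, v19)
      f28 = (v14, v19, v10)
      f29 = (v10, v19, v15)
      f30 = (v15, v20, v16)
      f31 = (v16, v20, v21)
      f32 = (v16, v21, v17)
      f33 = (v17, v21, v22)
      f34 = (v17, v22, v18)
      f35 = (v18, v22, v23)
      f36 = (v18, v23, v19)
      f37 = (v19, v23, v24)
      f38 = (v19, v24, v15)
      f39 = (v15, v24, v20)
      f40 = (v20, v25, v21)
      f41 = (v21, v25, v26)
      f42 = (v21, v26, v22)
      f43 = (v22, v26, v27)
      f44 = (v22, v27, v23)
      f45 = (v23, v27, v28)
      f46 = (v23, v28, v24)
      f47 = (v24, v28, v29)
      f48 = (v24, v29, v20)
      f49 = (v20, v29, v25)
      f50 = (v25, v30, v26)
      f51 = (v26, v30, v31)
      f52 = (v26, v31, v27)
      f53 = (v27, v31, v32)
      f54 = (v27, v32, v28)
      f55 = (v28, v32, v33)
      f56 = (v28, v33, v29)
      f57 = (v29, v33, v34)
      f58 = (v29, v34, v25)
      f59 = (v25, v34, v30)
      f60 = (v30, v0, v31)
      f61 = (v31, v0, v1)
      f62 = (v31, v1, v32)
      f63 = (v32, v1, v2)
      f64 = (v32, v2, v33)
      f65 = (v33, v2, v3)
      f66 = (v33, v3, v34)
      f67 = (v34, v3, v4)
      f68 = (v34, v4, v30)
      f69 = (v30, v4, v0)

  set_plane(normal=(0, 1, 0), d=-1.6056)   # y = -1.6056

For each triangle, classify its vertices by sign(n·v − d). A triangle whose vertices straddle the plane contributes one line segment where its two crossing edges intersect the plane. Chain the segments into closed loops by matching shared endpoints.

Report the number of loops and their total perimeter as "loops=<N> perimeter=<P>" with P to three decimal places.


Straddling triangles (16 of 70):
  (v20,v25,v21) [+-+] → (-1.42579, -1.6056, 0)–(-1.18654, -1.6056, 0.227899)  len=0.3304
  (v21,v25,v26) [+--] → (-1.18654, -1.6056, 0.227899)–(-0.946577, -1.6056, 0.4565)  len=0.3314
  (v21,v26,v22) [+-+] → (-0.946577, -1.6056, 0.4565)–(-0.720274, -1.6056, 0.405601)  len=0.2320
  (v22,v26,v27) [+-+] → (-0.720274, -1.6056, 0.405601)–(-0.366478, -1.6056, 0.326033)  len=0.3626
  (v24,v28,v29) [++-] → (-0.366478, -1.6056, -0.326033)–(-0.946577, -1.6056, -0.4565)  len=0.5946
  (v24,v29,v20) [+-+] → (-0.946577, -1.6056, -0.4565)–(-1.14107, -1.6056, -0.27123)  len=0.2686
  (v20,v29,v25) [+--] → (-1.14107, -1.6056, -0.27123)–(-1.42579, -1.6056, 0)  len=0.3932
  (v26,v30,v31) [--+] → (1.28045, -1.6056, 0.449109)–(1.2587, -1.6056, 0.4565)  len=0.0230
  (v26,v31,v27) [-++] → (1.2587, -1.6056, 0.4565)–(-0.366478, -1.6056, 0.326033)  len=1.6304
  (v28,v33,v29) [++-] → (0.215645, -1.6056, -0.372755)–(-0.366478, -1.6056, -0.326033)  len=0.5840
  (v29,v33,v34) [-++] → (0.215645, -1.6056, -0.372755)–(1.2587, -1.6056, -0.4565)  len=1.0464
  (v29,v34,v25) [-+-] → (1.2587, -1.6056, -0.4565)–(1.26654, -1.6056, -0.453833)  len=0.0083
  (v25,v34,v30) [-+-] → (1.26654, -1.6056, -0.453833)–(1.28045, -1.6056, -0.449109)  len=0.0147
  (v30,v0,v31) [-++] → (1.6068, -1.6056, 0)–(1.28045, -1.6056, 0.449109)  len=0.5552
  (v34,v4,v30) [++-] → (1.5613, -1.6056, -0.0626068)–(1.28045, -1.6056, -0.449109)  len=0.4778
  (v30,v4,v0) [-++] → (1.5613, -1.6056, -0.0626068)–(1.6068, -1.6056, 0)  len=0.0774

Chained into 1 loop(s):
  loop 1: 16 segments, perimeter = 6.9299
Total perimeter = 6.930

loops=1 perimeter=6.930
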